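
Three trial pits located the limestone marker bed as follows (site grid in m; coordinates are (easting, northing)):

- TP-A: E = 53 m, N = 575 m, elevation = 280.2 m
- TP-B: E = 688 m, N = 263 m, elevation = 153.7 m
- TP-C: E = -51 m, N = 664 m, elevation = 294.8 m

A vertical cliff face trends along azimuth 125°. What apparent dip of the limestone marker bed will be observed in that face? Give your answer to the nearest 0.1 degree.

Two edge vectors: TP-A→TP-B = (635, -312, -126.5), TP-A→TP-C = (-104, 89, 14.6).
Normal n = (TP-A→TP-B) × (TP-A→TP-C) = (6703.3, 3885, 24067).
So ∂z/∂E = −n_x/n_z = −0.27853 and ∂z/∂N = −n_y/n_z = −0.16142.
Unit vector along 125° is (sin 125°, cos 125°) = (0.8192, -0.5736).
Slope in that direction = a·(0.8192) + b·(-0.5736) = −0.13557.
Apparent dip = arctan|0.13557| = 7.7° (true dip is 17.8°, so apparent ≤ true as expected).

7.7°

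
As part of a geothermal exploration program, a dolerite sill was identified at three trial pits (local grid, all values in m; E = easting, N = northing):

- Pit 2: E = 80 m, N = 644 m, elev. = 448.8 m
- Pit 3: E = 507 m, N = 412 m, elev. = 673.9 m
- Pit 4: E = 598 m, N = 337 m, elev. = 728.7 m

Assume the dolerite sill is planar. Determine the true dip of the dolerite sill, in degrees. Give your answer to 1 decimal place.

25.0°

Two edge vectors: Pit 2→Pit 3 = (427, -232, 225.1), Pit 2→Pit 4 = (518, -307, 279.9).
Normal n = (Pit 2→Pit 3) × (Pit 2→Pit 4) = (4168.9, -2915.5, -10913).
So ∂z/∂E = −n_x/n_z = 0.38201 and ∂z/∂N = −n_y/n_z = −0.26716.
Gradient magnitude |∇z| = √(a² + b²) = √(0.14593 + 0.07137) = 0.46616.
True dip = arctan(0.46616) = 25.0°, dipping toward NW (azimuth ≈ 305°).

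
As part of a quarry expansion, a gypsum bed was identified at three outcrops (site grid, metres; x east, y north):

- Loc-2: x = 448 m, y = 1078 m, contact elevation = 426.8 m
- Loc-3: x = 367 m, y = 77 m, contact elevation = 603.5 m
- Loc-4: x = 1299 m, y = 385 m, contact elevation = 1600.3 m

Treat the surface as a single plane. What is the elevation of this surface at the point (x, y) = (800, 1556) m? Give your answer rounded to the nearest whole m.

Two edge vectors: Loc-2→Loc-3 = (-81, -1001, 176.7), Loc-2→Loc-4 = (851, -693, 1173.5).
Normal n = (Loc-2→Loc-3) × (Loc-2→Loc-4) = (-1052220.4, 245425.2, 907984).
So ∂z/∂x = −n_x/n_z = 1.15885 and ∂z/∂y = −n_y/n_z = −0.27030.
Intercept c from Loc-2: 426.8 − 519.17 + 291.38 = 199.01.
At (800, 1556): z = 927.1 − 420.6 + 199.01 = 705.5 m.

706 m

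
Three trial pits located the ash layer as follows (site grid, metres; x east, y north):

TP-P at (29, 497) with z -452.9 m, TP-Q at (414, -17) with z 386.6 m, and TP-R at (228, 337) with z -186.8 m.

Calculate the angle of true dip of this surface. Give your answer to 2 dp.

57.82°

Let the plane be z = a·x + b·y + c.
TP-Q−TP-P: 385a − 514b = 839.5;  TP-R−TP-P: 199a − 160b = 266.1.
Solving gives a = 0.06035, b = −1.58806.
Gradient magnitude |∇z| = √(a² + b²) = √(0.00364 + 2.52195) = 1.58921.
True dip = arctan(1.58921) = 57.82°, dipping toward N (azimuth ≈ 358°).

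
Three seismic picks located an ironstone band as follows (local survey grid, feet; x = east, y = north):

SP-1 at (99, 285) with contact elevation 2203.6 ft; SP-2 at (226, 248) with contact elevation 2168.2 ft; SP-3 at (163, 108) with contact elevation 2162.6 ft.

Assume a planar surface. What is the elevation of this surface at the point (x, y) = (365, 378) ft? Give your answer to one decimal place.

2154.4 ft

Let the plane be z = a·x + b·y + c.
SP-2−SP-1: 127a − 37b = −35.4;  SP-3−SP-1: 64a − 177b = −41.
Solving gives a = −0.23613, b = 0.14626.
Then c = 2203.6 − a·99 − b·285 = 2185.29.
At (365, 378): z = −86.2 + 55.3 + 2185.29 = 2154.4 ft.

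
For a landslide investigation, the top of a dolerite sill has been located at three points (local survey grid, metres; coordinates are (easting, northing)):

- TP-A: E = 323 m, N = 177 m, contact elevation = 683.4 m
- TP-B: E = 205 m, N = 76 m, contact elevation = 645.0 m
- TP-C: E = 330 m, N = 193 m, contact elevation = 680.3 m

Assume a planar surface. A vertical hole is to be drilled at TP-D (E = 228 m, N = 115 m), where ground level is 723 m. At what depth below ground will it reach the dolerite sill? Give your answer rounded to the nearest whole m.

81 m

Let the plane be z = a·E + b·N + c.
TP-B−TP-A: −118a − 101b = −38.4;  TP-C−TP-A: 7a + 16b = −3.1.
Solving gives a = 0.78535, b = −0.53734.
Then c = 683.4 − a·323 − b·177 = 524.84.
At (228, 115): z_contact = 179.1 − 61.8 + 524.84 = 642.1 m.
Depth below ground = 723 − 642.1 = 81 m.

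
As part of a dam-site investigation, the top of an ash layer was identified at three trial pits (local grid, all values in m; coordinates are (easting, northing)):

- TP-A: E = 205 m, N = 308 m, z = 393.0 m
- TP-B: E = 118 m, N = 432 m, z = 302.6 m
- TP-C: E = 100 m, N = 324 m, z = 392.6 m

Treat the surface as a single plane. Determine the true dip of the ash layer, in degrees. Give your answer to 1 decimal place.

Two edge vectors: TP-A→TP-B = (-87, 124, -90.4), TP-A→TP-C = (-105, 16, -0.4).
Normal n = (TP-A→TP-B) × (TP-A→TP-C) = (1396.8, 9457.2, 11628).
So ∂z/∂E = −n_x/n_z = −0.12012 and ∂z/∂N = −n_y/n_z = −0.81331.
Gradient magnitude |∇z| = √(a² + b²) = √(0.01443 + 0.66148) = 0.82214.
True dip = arctan(0.82214) = 39.4°, dipping toward N (azimuth ≈ 008°).

39.4°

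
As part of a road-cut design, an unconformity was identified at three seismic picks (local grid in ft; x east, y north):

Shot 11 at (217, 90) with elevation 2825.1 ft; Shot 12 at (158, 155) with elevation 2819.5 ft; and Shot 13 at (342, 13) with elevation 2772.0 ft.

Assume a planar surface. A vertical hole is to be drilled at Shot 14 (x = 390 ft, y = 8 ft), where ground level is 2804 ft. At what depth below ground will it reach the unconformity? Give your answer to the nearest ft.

79 ft

Two edge vectors: Shot 11→Shot 12 = (-59, 65, -5.6), Shot 11→Shot 13 = (125, -77, -53.1).
Normal n = (Shot 11→Shot 12) × (Shot 11→Shot 13) = (-3882.7, -3832.9, -3582).
So ∂z/∂x = −n_x/n_z = −1.08395 and ∂z/∂y = −n_y/n_z = −1.07004.
Intercept c from Shot 11: 2825.1 + 235.22 + 96.30 = 3156.62.
At (390, 8): z_contact = −422.7 − 8.6 + 3156.62 = 2725.3 ft.
Depth below ground = 2804 − 2725.3 = 79 ft.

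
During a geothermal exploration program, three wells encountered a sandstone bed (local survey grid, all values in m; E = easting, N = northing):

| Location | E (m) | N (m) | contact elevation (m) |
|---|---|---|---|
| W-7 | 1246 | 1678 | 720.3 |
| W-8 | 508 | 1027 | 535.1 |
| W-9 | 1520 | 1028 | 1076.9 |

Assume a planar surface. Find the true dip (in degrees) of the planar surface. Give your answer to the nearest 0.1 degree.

32.0°

Two edge vectors: W-7→W-8 = (-738, -651, -185.2), W-7→W-9 = (274, -650, 356.6).
Normal n = (W-7→W-8) × (W-7→W-9) = (-352526.6, 212426, 658074).
So ∂z/∂E = −n_x/n_z = 0.53569 and ∂z/∂N = −n_y/n_z = −0.32280.
Gradient magnitude |∇z| = √(a² + b²) = √(0.28697 + 0.10420) = 0.62543.
True dip = arctan(0.62543) = 32.0°, dipping toward WNW (azimuth ≈ 301°).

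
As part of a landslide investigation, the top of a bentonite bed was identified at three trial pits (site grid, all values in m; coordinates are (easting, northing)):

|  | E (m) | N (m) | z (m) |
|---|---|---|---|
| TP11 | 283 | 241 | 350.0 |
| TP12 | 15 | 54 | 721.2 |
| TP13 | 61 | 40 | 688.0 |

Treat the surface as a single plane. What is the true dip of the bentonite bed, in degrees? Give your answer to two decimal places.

48.64°

Two edge vectors: TP11→TP12 = (-268, -187, 371.2), TP11→TP13 = (-222, -201, 338).
Normal n = (TP11→TP12) × (TP11→TP13) = (11405.2, 8177.6, 12354).
So ∂z/∂E = −n_x/n_z = −0.92320 and ∂z/∂N = −n_y/n_z = −0.66194.
Gradient magnitude |∇z| = √(a² + b²) = √(0.85230 + 0.43816) = 1.13598.
True dip = arctan(1.13598) = 48.64°, dipping toward NE (azimuth ≈ 054°).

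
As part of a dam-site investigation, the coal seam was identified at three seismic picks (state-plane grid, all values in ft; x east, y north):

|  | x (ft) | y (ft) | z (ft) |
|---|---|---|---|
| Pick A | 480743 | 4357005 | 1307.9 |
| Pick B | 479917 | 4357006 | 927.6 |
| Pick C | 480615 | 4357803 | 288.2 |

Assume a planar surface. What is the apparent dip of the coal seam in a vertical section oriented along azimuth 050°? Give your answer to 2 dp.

Let the plane be z = a·x + b·y + c.
Pick B−Pick A: −826a + 1b = −380.3;  Pick C−Pick A: −128a + 798b = −1019.7.
Solving gives a = 0.45895, b = −1.20420.
Unit vector along 050° is (sin 50°, cos 50°) = (0.7660, 0.6428).
Slope in that direction = a·(0.7660) + b·(0.6428) = −0.42247.
Apparent dip = arctan|0.42247| = 22.90° (true dip is 52.2°, so apparent ≤ true as expected).

22.90°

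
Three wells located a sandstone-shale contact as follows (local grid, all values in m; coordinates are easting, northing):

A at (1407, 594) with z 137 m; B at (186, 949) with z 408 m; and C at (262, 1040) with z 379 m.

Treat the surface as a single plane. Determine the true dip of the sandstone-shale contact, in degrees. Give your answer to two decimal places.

15.37°

Two edge vectors: A→B = (-1221, 355, 271), A→C = (-1145, 446, 242).
Normal n = (A→B) × (A→C) = (-34956, -14813, -138091).
So ∂z/∂easting = −n_x/n_z = −0.25314 and ∂z/∂northing = −n_y/n_z = −0.10727.
Gradient magnitude |∇z| = √(a² + b²) = √(0.06408 + 0.01151) = 0.27493.
True dip = arctan(0.27493) = 15.37°, dipping toward ENE (azimuth ≈ 067°).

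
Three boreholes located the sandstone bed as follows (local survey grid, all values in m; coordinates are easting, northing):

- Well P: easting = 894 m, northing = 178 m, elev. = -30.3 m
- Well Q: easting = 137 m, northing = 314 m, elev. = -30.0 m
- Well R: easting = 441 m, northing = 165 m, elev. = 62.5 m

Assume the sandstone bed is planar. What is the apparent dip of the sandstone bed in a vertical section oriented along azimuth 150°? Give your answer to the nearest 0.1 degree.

37.3°

Two edge vectors: Well P→Well Q = (-757, 136, 0.3), Well P→Well R = (-453, -13, 92.8).
Normal n = (Well P→Well Q) × (Well P→Well R) = (12624.7, 70113.7, 71449).
So ∂z/∂easting = −n_x/n_z = −0.17670 and ∂z/∂northing = −n_y/n_z = −0.98131.
Unit vector along 150° is (sin 150°, cos 150°) = (0.5000, -0.8660).
Slope in that direction = a·(0.5000) + b·(-0.8660) = 0.76149.
Apparent dip = arctan|0.76149| = 37.3° (true dip is 44.9°, so apparent ≤ true as expected).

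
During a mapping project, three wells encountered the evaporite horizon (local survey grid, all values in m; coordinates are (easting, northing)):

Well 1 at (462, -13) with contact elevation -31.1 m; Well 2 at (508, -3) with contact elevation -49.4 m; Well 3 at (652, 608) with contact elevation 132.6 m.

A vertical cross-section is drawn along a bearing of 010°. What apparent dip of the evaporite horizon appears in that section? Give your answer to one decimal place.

Let the plane be z = a·E + b·N + c.
Well 2−Well 1: 46a + 10b = −18.3;  Well 3−Well 1: 190a + 621b = 163.7.
Solving gives a = −0.48756, b = 0.41278.
Unit vector along 010° is (sin 10°, cos 10°) = (0.1736, 0.9848).
Slope in that direction = a·(0.1736) + b·(0.9848) = 0.32185.
Apparent dip = arctan|0.32185| = 17.8° (true dip is 32.6°, so apparent ≤ true as expected).

17.8°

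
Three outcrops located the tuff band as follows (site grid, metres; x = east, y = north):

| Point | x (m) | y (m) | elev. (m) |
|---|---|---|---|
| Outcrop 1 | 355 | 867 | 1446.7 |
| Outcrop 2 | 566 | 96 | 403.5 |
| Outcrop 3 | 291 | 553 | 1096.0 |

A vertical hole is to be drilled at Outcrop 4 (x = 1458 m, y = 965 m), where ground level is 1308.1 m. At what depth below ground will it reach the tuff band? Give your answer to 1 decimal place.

287.6 m

Two edge vectors: Outcrop 1→Outcrop 2 = (211, -771, -1043.2), Outcrop 1→Outcrop 3 = (-64, -314, -350.7).
Normal n = (Outcrop 1→Outcrop 2) × (Outcrop 1→Outcrop 3) = (-57175.1, 140762.5, -115598).
So ∂z/∂x = −n_x/n_z = −0.494603 and ∂z/∂y = −n_y/n_z = 1.217690.
Intercept c from Outcrop 1: 1446.7 + 175.58 − 1055.74 = 566.55.
At (1458, 965): z_contact = −721.13 + 1175.07 + 566.55 = 1020.49 m.
Depth below ground = 1308.1 − 1020.49 = 287.6 m.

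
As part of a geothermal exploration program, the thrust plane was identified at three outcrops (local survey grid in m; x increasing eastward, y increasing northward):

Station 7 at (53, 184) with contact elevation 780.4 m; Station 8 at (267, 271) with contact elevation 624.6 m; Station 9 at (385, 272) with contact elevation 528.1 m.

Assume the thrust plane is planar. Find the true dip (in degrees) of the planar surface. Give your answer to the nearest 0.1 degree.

40.4°

Two edge vectors: Station 7→Station 8 = (214, 87, -155.8), Station 7→Station 9 = (332, 88, -252.3).
Normal n = (Station 7→Station 8) × (Station 7→Station 9) = (-8239.7, 2266.6, -10052).
So ∂z/∂x = −n_x/n_z = −0.81971 and ∂z/∂y = −n_y/n_z = 0.22549.
Gradient magnitude |∇z| = √(a² + b²) = √(0.67192 + 0.05084) = 0.85016.
True dip = arctan(0.85016) = 40.4°, dipping toward ESE (azimuth ≈ 105°).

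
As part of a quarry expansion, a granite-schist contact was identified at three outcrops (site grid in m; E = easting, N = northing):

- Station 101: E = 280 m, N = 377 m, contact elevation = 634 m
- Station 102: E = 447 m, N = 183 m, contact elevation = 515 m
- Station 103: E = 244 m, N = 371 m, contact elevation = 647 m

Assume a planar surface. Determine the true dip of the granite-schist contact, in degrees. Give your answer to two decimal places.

Let the plane be z = a·E + b·N + c.
Station 102−Station 101: 167a − 194b = −119;  Station 103−Station 101: −36a − 6b = 13.
Solving gives a = −0.40521, b = 0.26459.
Gradient magnitude |∇z| = √(a² + b²) = √(0.16419 + 0.07001) = 0.48394.
True dip = arctan(0.48394) = 25.82°, dipping toward ESE (azimuth ≈ 123°).

25.82°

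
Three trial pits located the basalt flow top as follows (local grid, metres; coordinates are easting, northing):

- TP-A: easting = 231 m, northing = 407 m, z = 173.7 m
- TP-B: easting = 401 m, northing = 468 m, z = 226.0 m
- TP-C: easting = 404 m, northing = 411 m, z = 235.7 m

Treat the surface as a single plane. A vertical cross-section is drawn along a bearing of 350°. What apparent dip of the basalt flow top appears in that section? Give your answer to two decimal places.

Two edge vectors: TP-A→TP-B = (170, 61, 52.3), TP-A→TP-C = (173, 4, 62).
Normal n = (TP-A→TP-B) × (TP-A→TP-C) = (3572.8, -1492.1, -9873).
So ∂z/∂easting = −n_x/n_z = 0.36188 and ∂z/∂northing = −n_y/n_z = −0.15113.
Unit vector along 350° is (sin 350°, cos 350°) = (-0.1736, 0.9848).
Slope in that direction = a·(-0.1736) + b·(0.9848) = −0.21167.
Apparent dip = arctan|0.21167| = 11.95° (true dip is 21.4°, so apparent ≤ true as expected).

11.95°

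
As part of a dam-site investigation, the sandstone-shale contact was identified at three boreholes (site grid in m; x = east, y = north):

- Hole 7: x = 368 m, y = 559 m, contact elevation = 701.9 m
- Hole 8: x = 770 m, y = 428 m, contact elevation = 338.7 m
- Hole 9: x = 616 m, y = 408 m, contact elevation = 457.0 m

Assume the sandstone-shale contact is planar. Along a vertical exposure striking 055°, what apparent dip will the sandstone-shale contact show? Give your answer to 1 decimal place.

26.1°

Two edge vectors: Hole 7→Hole 8 = (402, -131, -363.2), Hole 7→Hole 9 = (248, -151, -244.9).
Normal n = (Hole 7→Hole 8) × (Hole 7→Hole 9) = (-22761.3, 8376.2, -28214).
So ∂z/∂x = −n_x/n_z = −0.80674 and ∂z/∂y = −n_y/n_z = 0.29688.
Unit vector along 055° is (sin 55°, cos 55°) = (0.8192, 0.5736).
Slope in that direction = a·(0.8192) + b·(0.5736) = −0.49056.
Apparent dip = arctan|0.49056| = 26.1° (true dip is 40.7°, so apparent ≤ true as expected).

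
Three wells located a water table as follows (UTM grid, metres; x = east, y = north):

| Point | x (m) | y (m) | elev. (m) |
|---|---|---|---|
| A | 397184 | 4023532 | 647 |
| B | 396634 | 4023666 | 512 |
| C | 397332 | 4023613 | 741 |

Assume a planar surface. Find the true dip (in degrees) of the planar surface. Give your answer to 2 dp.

Two edge vectors: A→B = (-550, 134, -135), A→C = (148, 81, 94).
Normal n = (A→B) × (A→C) = (23531, 31720, -64382).
So ∂z/∂x = −n_x/n_z = 0.36549 and ∂z/∂y = −n_y/n_z = 0.49268.
Gradient magnitude |∇z| = √(a² + b²) = √(0.13358 + 0.24274) = 0.61345.
True dip = arctan(0.61345) = 31.53°, dipping toward SW (azimuth ≈ 217°).

31.53°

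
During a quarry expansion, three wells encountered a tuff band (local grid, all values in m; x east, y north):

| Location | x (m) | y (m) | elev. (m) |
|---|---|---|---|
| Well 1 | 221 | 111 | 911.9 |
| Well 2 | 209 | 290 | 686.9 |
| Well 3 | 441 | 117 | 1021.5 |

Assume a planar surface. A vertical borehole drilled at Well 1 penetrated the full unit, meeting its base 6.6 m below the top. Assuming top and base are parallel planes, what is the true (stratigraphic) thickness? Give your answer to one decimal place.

Let the plane be z = a·x + b·y + c.
Well 2−Well 1: −12a + 179b = −225;  Well 3−Well 1: 220a + 6b = 109.6.
Solving gives a = 0.53149, b = −1.22135.
|∇z| = √(a²+b²) = 1.33199, so dip δ = arctan(1.33199) = 53.10°.
True thickness = vertical thickness × cos δ = 6.6 × cos 53.10° = 4.0 m.

4.0 m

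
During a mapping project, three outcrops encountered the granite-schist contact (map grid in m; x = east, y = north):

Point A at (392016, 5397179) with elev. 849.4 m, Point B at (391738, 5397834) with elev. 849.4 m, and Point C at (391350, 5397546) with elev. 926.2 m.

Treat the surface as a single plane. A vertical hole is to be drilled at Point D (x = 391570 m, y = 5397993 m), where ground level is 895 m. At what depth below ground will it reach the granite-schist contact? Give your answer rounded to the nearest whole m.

Two edge vectors: Point A→Point B = (-278, 655, 0), Point A→Point C = (-666, 367, 76.8).
Normal n = (Point A→Point B) × (Point A→Point C) = (50304, 21350.4, 334204).
So ∂z/∂x = −n_x/n_z = −0.15051884 and ∂z/∂y = −n_y/n_z = −0.06388433.
Intercept c from Point A: 849.4 + 59005.80 + 344795.19 = 404650.38.
At (391570, 5397993): z_contact = −58938.7 − 344847.2 + 404650.38 = 864.5 m.
Depth below ground = 895 − 864.5 = 30 m.

30 m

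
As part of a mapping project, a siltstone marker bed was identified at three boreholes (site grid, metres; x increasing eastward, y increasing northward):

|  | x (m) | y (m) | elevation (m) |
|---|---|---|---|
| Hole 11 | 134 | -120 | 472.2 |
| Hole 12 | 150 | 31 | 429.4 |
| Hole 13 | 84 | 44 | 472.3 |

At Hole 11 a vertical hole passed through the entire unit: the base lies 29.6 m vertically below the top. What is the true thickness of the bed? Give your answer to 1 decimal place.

Let the plane be z = a·x + b·y + c.
Hole 12−Hole 11: 16a + 151b = −42.8;  Hole 13−Hole 11: −50a + 164b = 0.1.
Solving gives a = −0.69140, b = −0.21018.
|∇z| = √(a²+b²) = 0.72264, so dip δ = arctan(0.72264) = 35.85°.
True thickness = vertical thickness × cos δ = 29.6 × cos 35.85° = 24.0 m.

24.0 m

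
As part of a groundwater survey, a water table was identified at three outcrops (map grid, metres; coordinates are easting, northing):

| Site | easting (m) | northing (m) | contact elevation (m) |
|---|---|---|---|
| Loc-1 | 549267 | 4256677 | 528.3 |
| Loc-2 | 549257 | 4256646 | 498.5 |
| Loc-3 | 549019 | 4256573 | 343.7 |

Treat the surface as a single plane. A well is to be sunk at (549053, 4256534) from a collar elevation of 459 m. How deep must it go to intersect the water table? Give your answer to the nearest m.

134 m

Let the plane be z = a·easting + b·northing + c.
Loc-2−Loc-1: −10a − 31b = −29.8;  Loc-3−Loc-1: −248a − 104b = −184.6.
Solving gives a = 0.39461492, b = 0.83399519.
Then c = 528.3 − a·549267 − b·4256677 = −3766268.78.
At (549053, 4256534): z_contact = 216664.5 + 3549928.9 − 3766268.78 = 324.6 m.
Depth below ground = 459 − 324.6 = 134 m.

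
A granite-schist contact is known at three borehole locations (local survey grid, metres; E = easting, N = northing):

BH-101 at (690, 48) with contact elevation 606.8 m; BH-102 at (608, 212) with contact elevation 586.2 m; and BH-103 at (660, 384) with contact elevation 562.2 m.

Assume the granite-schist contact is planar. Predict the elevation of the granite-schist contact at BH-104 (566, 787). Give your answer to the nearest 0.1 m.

509.7 m

Two edge vectors: BH-101→BH-102 = (-82, 164, -20.6), BH-101→BH-103 = (-30, 336, -44.6).
Normal n = (BH-101→BH-102) × (BH-101→BH-103) = (-392.8, -3039.2, -22632).
So ∂z/∂E = −n_x/n_z = −0.01736 and ∂z/∂N = −n_y/n_z = −0.13429.
Intercept c from BH-101: 606.8 + 11.98 + 6.45 = 625.22.
At (566, 787): z = −9.8 − 105.7 + 625.22 = 509.7 m.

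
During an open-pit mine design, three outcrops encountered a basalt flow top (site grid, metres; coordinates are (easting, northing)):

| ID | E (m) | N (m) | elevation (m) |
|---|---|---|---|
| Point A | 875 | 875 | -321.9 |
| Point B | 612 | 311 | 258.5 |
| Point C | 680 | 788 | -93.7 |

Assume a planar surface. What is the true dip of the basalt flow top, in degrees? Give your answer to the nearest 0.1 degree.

Two edge vectors: Point A→Point B = (-263, -564, 580.4), Point A→Point C = (-195, -87, 228.2).
Normal n = (Point A→Point B) × (Point A→Point C) = (-78210, -53161.4, -87099).
So ∂z/∂E = −n_x/n_z = −0.89794 and ∂z/∂N = −n_y/n_z = −0.61036.
Gradient magnitude |∇z| = √(a² + b²) = √(0.80630 + 0.37253) = 1.08574.
True dip = arctan(1.08574) = 47.4°, dipping toward NE (azimuth ≈ 056°).

47.4°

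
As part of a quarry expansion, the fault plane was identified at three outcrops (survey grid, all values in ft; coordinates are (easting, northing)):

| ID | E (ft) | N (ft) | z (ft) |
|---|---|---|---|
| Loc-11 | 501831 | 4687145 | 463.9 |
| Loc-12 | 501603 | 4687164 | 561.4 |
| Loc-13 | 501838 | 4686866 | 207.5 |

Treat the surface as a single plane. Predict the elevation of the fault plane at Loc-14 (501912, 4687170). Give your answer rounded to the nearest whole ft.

458 ft

Two edge vectors: Loc-11→Loc-12 = (-228, 19, 97.5), Loc-11→Loc-13 = (7, -279, -256.4).
Normal n = (Loc-11→Loc-12) × (Loc-11→Loc-13) = (22330.9, -57776.7, 63479).
So ∂z/∂E = −n_x/n_z = −0.35178405 and ∂z/∂N = −n_y/n_z = 0.91017029.
Intercept c from Loc-11: 463.9 + 176536.14 − 4266100.14 = −4089100.09.
At (501912, 4687170): z = −176564.6 + 4266122.9 − 4089100.09 = 458.2 ft.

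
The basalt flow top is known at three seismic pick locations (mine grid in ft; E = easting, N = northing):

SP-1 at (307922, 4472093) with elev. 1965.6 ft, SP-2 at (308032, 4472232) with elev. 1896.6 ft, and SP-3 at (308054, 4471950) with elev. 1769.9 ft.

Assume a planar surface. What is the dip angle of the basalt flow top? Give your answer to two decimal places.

48.92°

Two edge vectors: SP-1→SP-2 = (110, 139, -69), SP-1→SP-3 = (132, -143, -195.7).
Normal n = (SP-1→SP-2) × (SP-1→SP-3) = (-37069.3, 12419, -34078).
So ∂z/∂E = −n_x/n_z = −1.08778 and ∂z/∂N = −n_y/n_z = 0.36443.
Gradient magnitude |∇z| = √(a² + b²) = √(1.18326 + 0.13281) = 1.14720.
True dip = arctan(1.14720) = 48.92°, dipping toward ESE (azimuth ≈ 109°).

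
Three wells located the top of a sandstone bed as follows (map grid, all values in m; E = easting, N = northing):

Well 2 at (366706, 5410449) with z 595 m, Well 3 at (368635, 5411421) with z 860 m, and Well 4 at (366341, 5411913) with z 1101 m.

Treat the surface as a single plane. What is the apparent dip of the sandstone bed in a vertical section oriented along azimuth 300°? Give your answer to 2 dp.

11.15°

Let the plane be z = a·E + b·N + c.
Well 3−Well 2: 1929a + 972b = 265;  Well 4−Well 2: −365a + 1464b = 506.
Solving gives a = −0.03268, b = 0.33748.
Unit vector along 300° is (sin 300°, cos 300°) = (-0.8660, 0.5000).
Slope in that direction = a·(-0.8660) + b·(0.5000) = 0.19704.
Apparent dip = arctan|0.19704| = 11.15° (true dip is 18.7°, so apparent ≤ true as expected).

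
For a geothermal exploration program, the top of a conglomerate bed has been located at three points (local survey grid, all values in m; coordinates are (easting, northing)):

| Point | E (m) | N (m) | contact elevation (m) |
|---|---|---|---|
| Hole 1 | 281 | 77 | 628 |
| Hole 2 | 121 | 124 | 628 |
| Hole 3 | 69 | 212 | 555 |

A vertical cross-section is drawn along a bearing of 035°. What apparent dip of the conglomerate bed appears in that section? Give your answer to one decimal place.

44.8°

Let the plane be z = a·E + b·N + c.
Hole 2−Hole 1: −160a + 47b = 0;  Hole 3−Hole 1: −212a + 135b = −73.
Solving gives a = −0.29486, b = −1.00378.
Unit vector along 035° is (sin 35°, cos 35°) = (0.5736, 0.8192).
Slope in that direction = a·(0.5736) + b·(0.8192) = −0.99137.
Apparent dip = arctan|0.99137| = 44.8° (true dip is 46.3°, so apparent ≤ true as expected).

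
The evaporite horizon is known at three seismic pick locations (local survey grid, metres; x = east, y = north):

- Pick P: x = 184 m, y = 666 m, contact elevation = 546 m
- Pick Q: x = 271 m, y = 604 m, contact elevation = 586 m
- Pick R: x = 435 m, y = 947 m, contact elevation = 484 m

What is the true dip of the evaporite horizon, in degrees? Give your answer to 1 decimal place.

Let the plane be z = a·x + b·y + c.
Pick Q−Pick P: 87a − 62b = 40;  Pick R−Pick P: 251a + 281b = −62.
Solving gives a = 0.18486, b = −0.38576.
Gradient magnitude |∇z| = √(a² + b²) = √(0.03417 + 0.14881) = 0.42777.
True dip = arctan(0.42777) = 23.2°, dipping toward NNW (azimuth ≈ 334°).

23.2°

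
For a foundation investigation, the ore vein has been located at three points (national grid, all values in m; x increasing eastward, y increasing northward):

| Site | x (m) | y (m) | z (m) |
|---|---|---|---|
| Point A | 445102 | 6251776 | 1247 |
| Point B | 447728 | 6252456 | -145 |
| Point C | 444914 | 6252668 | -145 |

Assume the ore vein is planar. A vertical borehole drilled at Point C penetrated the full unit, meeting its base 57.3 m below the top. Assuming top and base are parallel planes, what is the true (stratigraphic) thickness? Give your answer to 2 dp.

30.50 m

Two edge vectors: Point A→Point B = (2626, 680, -1392), Point A→Point C = (-188, 892, -1392).
Normal n = (Point A→Point B) × (Point A→Point C) = (295104, 3917088, 2470232).
So ∂z/∂x = −n_x/n_z = −0.11946 and ∂z/∂y = −n_y/n_z = −1.58572.
|∇z| = √(a²+b²) = 1.59021, so dip δ = arctan(1.59021) = 57.84°.
True thickness = vertical thickness × cos δ = 57.3 × cos 57.84° = 30.50 m.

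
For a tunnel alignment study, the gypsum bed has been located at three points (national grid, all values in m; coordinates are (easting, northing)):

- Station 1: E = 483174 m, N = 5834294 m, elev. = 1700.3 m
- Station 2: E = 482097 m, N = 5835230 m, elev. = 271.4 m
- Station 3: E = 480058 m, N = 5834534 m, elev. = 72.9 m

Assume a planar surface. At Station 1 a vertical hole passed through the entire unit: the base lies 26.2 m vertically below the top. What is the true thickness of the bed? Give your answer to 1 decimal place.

Two edge vectors: Station 1→Station 2 = (-1077, 936, -1428.9), Station 1→Station 3 = (-3116, 240, -1627.4).
Normal n = (Station 1→Station 2) × (Station 1→Station 3) = (-1180310.4, 2699742.6, 2658096).
So ∂z/∂E = −n_x/n_z = 0.44404 and ∂z/∂N = −n_y/n_z = −1.01567.
|∇z| = √(a²+b²) = 1.10849, so dip δ = arctan(1.10849) = 47.95°.
True thickness = vertical thickness × cos δ = 26.2 × cos 47.95° = 17.5 m.

17.5 m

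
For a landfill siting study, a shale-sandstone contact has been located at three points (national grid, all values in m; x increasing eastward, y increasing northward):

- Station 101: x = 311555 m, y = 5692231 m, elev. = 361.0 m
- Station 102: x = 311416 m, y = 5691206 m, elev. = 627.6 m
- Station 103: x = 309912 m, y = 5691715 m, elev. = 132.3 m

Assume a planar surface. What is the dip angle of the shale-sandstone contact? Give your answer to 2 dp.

20.39°

Two edge vectors: Station 101→Station 102 = (-139, -1025, 266.6), Station 101→Station 103 = (-1643, -516, -228.7).
Normal n = (Station 101→Station 102) × (Station 101→Station 103) = (371983.1, -469813.1, -1612351).
So ∂z/∂x = −n_x/n_z = 0.23071 and ∂z/∂y = −n_y/n_z = −0.29138.
Gradient magnitude |∇z| = √(a² + b²) = √(0.05323 + 0.08490) = 0.37166.
True dip = arctan(0.37166) = 20.39°, dipping toward NW (azimuth ≈ 322°).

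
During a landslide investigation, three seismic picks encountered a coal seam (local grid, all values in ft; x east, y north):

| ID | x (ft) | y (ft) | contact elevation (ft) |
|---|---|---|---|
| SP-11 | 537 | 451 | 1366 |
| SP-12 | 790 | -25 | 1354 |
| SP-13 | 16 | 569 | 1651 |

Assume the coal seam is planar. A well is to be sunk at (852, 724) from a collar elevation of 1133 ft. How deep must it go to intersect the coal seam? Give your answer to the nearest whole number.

Let the plane be z = a·x + b·y + c.
SP-12−SP-11: 253a − 476b = −12;  SP-13−SP-11: −521a + 118b = 285.
Solving gives a = −0.61540, b = −0.30188.
Then c = 1366 − a·537 − b·451 = 1832.62.
At (852, 724): z_contact = −524.3 − 218.6 + 1832.62 = 1089.7 ft.
Depth below ground = 1133 − 1089.7 = 43 ft.

43 ft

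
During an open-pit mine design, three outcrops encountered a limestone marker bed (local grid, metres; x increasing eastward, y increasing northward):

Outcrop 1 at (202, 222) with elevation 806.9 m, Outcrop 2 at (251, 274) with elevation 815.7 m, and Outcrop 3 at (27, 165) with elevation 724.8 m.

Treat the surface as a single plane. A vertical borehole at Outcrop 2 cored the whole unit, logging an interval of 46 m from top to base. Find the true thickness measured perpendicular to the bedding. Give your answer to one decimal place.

Two edge vectors: Outcrop 1→Outcrop 2 = (49, 52, 8.8), Outcrop 1→Outcrop 3 = (-175, -57, -82.1).
Normal n = (Outcrop 1→Outcrop 2) × (Outcrop 1→Outcrop 3) = (-3767.6, 2482.9, 6307).
So ∂z/∂x = −n_x/n_z = 0.59737 and ∂z/∂y = −n_y/n_z = −0.39367.
|∇z| = √(a²+b²) = 0.71542, so dip δ = arctan(0.71542) = 35.58°.
True thickness = vertical thickness × cos δ = 46 × cos 35.58° = 37.4 m.

37.4 m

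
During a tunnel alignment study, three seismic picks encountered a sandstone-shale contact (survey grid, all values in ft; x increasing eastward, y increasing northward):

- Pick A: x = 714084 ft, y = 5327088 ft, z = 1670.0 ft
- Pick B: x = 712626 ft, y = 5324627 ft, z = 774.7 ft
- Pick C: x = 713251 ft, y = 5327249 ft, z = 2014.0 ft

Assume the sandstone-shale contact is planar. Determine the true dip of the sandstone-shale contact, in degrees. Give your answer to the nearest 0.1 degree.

Two edge vectors: Pick A→Pick B = (-1458, -2461, -895.3), Pick A→Pick C = (-833, 161, 344).
Normal n = (Pick A→Pick B) × (Pick A→Pick C) = (-702440.7, 1247336.9, -2284751).
So ∂z/∂x = −n_x/n_z = −0.30745 and ∂z/∂y = −n_y/n_z = 0.54594.
Gradient magnitude |∇z| = √(a² + b²) = √(0.09452 + 0.29805) = 0.62656.
True dip = arctan(0.62656) = 32.1°, dipping toward SSE (azimuth ≈ 151°).

32.1°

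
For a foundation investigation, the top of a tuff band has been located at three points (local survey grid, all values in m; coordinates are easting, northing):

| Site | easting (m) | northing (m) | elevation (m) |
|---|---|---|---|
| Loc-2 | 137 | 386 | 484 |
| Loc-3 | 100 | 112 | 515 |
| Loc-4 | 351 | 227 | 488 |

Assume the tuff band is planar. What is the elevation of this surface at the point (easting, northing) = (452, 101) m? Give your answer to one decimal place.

Two edge vectors: Loc-2→Loc-3 = (-37, -274, 31), Loc-2→Loc-4 = (214, -159, 4).
Normal n = (Loc-2→Loc-3) × (Loc-2→Loc-4) = (3833, 6782, 64519).
So ∂z/∂easting = −n_x/n_z = −0.05941 and ∂z/∂northing = −n_y/n_z = −0.10512.
Intercept c from Loc-2: 484 + 8.14 + 40.57 = 532.71.
At (452, 101): z = −26.9 − 10.6 + 532.71 = 495.2 m.

495.2 m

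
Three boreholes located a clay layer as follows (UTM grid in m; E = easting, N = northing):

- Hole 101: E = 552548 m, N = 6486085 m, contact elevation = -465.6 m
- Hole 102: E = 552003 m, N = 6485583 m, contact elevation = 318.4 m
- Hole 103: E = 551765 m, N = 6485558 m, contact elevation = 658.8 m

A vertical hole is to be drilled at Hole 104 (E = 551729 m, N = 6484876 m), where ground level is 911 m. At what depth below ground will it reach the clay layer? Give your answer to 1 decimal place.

Let the plane be z = a·E + b·N + c.
Hole 102−Hole 101: −545a − 502b = 784;  Hole 103−Hole 101: −783a − 527b = 1124.4.
Solving gives a = −1.429186309, b = −0.010146338.
Then c = -465.6 − a·552548 − b·6486085 = 855038.45.
At (551729, 6484876): z_contact = −788523.53 − 65797.74 + 855038.45 = 717.17 m.
Depth below ground = 911 − 717.17 = 193.8 m.

193.8 m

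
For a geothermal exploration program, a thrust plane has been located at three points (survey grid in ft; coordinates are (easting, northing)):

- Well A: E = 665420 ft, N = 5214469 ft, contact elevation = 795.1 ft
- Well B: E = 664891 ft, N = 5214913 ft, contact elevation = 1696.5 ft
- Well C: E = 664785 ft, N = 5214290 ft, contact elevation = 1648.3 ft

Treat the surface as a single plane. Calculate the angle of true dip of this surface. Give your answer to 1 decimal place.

55.8°

Two edge vectors: Well A→Well B = (-529, 444, 901.4), Well A→Well C = (-635, -179, 853.2).
Normal n = (Well A→Well B) × (Well A→Well C) = (540171.4, -121046.2, 376631).
So ∂z/∂E = −n_x/n_z = −1.43422 and ∂z/∂N = −n_y/n_z = 0.32139.
Gradient magnitude |∇z| = √(a² + b²) = √(2.05698 + 0.10329) = 1.46979.
True dip = arctan(1.46979) = 55.8°, dipping toward ESE (azimuth ≈ 103°).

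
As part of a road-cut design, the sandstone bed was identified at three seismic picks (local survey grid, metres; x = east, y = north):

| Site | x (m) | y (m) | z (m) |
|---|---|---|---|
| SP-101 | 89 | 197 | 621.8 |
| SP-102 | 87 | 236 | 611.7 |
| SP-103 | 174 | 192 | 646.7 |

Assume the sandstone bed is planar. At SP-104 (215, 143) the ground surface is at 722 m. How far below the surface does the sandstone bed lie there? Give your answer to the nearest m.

Let the plane be z = a·x + b·y + c.
SP-102−SP-101: −2a + 39b = −10.1;  SP-103−SP-101: 85a − 5b = 24.9.
Solving gives a = 0.27855, b = −0.24469.
Then c = 621.8 − a·89 − b·197 = 645.21.
At (215, 143): z_contact = 59.9 − 35.0 + 645.21 = 670.1 m.
Depth below ground = 722 − 670.1 = 52 m.

52 m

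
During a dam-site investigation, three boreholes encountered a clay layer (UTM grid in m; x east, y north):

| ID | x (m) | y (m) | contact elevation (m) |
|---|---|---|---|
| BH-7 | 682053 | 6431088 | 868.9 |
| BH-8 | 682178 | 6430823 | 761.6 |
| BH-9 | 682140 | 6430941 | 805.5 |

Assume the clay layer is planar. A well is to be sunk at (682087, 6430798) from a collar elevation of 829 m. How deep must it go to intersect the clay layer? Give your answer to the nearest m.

Let the plane be z = a·x + b·y + c.
BH-8−BH-7: 125a − 265b = −107.3;  BH-9−BH-7: 87a − 147b = −63.4.
Solving gives a = −0.21963675, b = 0.30130342.
Then c = 868.9 − a·682053 − b·6431088 = −1787036.00.
At (682087, 6430798): z_contact = −149811.4 + 1937621.4 − 1787036.00 = 774.1 m.
Depth below ground = 829 − 774.1 = 55 m.

55 m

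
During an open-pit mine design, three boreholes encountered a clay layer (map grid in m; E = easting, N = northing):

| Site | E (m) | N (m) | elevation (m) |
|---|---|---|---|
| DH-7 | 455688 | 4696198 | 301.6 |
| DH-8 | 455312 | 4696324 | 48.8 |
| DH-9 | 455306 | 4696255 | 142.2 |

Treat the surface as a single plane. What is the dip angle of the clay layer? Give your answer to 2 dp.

Two edge vectors: DH-7→DH-8 = (-376, 126, -252.8), DH-7→DH-9 = (-382, 57, -159.4).
Normal n = (DH-7→DH-8) × (DH-7→DH-9) = (-5674.8, 36635.2, 26700).
So ∂z/∂E = −n_x/n_z = 0.21254 and ∂z/∂N = −n_y/n_z = −1.37210.
Gradient magnitude |∇z| = √(a² + b²) = √(0.04517 + 1.88267) = 1.38847.
True dip = arctan(1.38847) = 54.24°, dipping toward N (azimuth ≈ 351°).

54.24°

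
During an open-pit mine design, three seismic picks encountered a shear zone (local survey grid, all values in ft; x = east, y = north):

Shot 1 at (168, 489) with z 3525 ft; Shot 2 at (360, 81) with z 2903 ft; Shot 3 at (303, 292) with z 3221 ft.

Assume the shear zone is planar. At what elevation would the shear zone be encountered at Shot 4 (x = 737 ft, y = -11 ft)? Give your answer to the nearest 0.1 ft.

2733.8 ft

Let the plane be z = a·x + b·y + c.
Shot 2−Shot 1: 192a − 408b = −622;  Shot 3−Shot 1: 135a − 197b = −304.
Solving gives a = −0.08681, b = 1.48366.
Then c = 3525 − a·168 − b·489 = 2814.08.
At (737, -11): z = −64.0 − 16.3 + 2814.08 = 2733.8 ft.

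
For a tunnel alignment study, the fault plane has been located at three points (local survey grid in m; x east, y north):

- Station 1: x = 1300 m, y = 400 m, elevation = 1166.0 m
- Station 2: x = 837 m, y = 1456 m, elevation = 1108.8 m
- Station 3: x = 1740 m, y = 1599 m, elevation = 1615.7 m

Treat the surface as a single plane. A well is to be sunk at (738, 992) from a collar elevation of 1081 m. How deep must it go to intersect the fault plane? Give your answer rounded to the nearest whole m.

108 m

Two edge vectors: Station 1→Station 2 = (-463, 1056, -57.2), Station 1→Station 3 = (440, 1199, 449.7).
Normal n = (Station 1→Station 2) × (Station 1→Station 3) = (543466, 183043.1, -1019777).
So ∂z/∂x = −n_x/n_z = 0.53293 and ∂z/∂y = −n_y/n_z = 0.17949.
Intercept c from Station 1: 1166 − 692.80 − 71.80 = 401.40.
At (738, 992): z_contact = 393.3 + 178.1 + 401.40 = 972.8 m.
Depth below ground = 1081 − 972.8 = 108 m.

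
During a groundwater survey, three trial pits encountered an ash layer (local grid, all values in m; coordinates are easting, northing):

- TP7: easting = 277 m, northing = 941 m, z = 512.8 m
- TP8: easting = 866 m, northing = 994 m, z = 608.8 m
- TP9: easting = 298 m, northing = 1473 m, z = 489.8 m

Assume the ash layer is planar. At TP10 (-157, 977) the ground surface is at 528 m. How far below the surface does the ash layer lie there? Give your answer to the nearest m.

Two edge vectors: TP7→TP8 = (589, 53, 96), TP7→TP9 = (21, 532, -23).
Normal n = (TP7→TP8) × (TP7→TP9) = (-52291, 15563, 312235).
So ∂z/∂easting = −n_x/n_z = 0.16747 and ∂z/∂northing = −n_y/n_z = −0.04984.
Intercept c from TP7: 512.8 − 46.39 + 46.90 = 513.31.
At (-157, 977): z_contact = −26.3 − 48.7 + 513.31 = 438.3 m.
Depth below ground = 528 − 438.3 = 90 m.

90 m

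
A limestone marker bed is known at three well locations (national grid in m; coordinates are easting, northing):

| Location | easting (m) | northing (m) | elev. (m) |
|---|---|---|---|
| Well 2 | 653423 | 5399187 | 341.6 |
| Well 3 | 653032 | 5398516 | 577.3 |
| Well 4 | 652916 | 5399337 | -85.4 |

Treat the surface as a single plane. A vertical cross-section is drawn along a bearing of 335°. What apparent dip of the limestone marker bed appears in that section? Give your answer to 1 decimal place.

42.5°

Let the plane be z = a·easting + b·northing + c.
Well 3−Well 2: −391a − 671b = 235.7;  Well 4−Well 2: −507a + 150b = −427.
Solving gives a = 0.62972, b = −0.71821.
Unit vector along 335° is (sin 335°, cos 335°) = (-0.4226, 0.9063).
Slope in that direction = a·(-0.4226) + b·(0.9063) = −0.91705.
Apparent dip = arctan|0.91705| = 42.5° (true dip is 43.7°, so apparent ≤ true as expected).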